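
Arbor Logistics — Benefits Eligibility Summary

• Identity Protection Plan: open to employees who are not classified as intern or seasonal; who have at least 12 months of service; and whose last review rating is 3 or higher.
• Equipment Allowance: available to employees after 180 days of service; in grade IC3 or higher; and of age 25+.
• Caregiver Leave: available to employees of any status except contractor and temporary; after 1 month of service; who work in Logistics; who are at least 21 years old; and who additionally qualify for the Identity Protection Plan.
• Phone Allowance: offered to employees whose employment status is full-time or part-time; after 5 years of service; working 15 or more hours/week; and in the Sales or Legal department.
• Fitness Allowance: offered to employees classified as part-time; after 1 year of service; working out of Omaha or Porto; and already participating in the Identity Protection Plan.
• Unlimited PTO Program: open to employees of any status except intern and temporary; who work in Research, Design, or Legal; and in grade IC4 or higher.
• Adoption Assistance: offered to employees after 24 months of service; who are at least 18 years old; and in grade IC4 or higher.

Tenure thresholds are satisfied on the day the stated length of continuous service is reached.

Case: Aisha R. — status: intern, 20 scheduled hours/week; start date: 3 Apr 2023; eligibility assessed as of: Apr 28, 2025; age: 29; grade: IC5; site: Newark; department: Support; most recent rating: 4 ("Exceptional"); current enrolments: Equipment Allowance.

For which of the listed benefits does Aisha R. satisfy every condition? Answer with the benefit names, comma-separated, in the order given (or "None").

Equipment Allowance, Adoption Assistance

Service from 3 Apr 2023 to Apr 28, 2025: 756 days.
Identity Protection Plan — status intern ✗ (excluded) → not eligible.
Equipment Allowance — service 756 days ≥ 180 days ✓; grade IC5 ≥ IC3 ✓; age 29 ≥ 25 ✓ → eligible.
Caregiver Leave — status intern ✓ (not excluded); service 756 days ≥ 1 month (≈30 days) ✓; dept Support ✗ → not eligible.
Phone Allowance — status intern ✗ (requires full-time or part-time) → not eligible.
Fitness Allowance — status intern ✗ (requires part-time) → not eligible.
Unlimited PTO Program — status intern ✗ (excluded) → not eligible.
Adoption Assistance — service 756 days ≥ 24 months (≈720 days) ✓; age 29 ≥ 18 ✓; grade IC5 ≥ IC4 ✓ → eligible.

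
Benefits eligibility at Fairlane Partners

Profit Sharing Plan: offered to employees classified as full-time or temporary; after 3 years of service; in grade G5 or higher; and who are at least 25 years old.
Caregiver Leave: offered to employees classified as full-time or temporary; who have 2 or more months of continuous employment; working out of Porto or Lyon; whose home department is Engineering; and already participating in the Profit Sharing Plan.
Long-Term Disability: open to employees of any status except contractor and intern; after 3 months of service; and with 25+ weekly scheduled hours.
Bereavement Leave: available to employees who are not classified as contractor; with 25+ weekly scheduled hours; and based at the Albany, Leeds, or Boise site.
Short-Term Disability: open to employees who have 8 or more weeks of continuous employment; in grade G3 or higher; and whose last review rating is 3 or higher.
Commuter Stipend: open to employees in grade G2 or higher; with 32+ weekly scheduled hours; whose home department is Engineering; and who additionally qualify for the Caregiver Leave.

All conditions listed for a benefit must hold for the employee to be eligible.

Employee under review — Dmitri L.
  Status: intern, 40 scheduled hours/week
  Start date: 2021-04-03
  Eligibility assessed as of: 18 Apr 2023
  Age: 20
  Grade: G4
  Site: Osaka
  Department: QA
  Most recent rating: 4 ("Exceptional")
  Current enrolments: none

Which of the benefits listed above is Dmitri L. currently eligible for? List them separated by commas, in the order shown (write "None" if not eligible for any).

Service from 2021-04-03 to 18 Apr 2023: 745 days.
Profit Sharing Plan — status intern ✗ (requires full-time or temporary) → not eligible.
Caregiver Leave — status intern ✗ (requires full-time or temporary) → not eligible.
Long-Term Disability — status intern ✗ (excluded) → not eligible.
Bereavement Leave — status intern ✓ (not excluded); 40 hrs/wk ≥ 25 ✓; site Osaka ✗ (not Albany, Leeds, or Boise) → not eligible.
Short-Term Disability — service 745 days ≥ 8 weeks (≈56 days) ✓; grade G4 ≥ G3 ✓; rating 4 ≥ 3 ✓ → eligible.
Commuter Stipend — grade G4 ≥ G2 ✓; 40 hrs/wk ≥ 32 ✓; dept QA ✗ → not eligible.

Short-Term Disability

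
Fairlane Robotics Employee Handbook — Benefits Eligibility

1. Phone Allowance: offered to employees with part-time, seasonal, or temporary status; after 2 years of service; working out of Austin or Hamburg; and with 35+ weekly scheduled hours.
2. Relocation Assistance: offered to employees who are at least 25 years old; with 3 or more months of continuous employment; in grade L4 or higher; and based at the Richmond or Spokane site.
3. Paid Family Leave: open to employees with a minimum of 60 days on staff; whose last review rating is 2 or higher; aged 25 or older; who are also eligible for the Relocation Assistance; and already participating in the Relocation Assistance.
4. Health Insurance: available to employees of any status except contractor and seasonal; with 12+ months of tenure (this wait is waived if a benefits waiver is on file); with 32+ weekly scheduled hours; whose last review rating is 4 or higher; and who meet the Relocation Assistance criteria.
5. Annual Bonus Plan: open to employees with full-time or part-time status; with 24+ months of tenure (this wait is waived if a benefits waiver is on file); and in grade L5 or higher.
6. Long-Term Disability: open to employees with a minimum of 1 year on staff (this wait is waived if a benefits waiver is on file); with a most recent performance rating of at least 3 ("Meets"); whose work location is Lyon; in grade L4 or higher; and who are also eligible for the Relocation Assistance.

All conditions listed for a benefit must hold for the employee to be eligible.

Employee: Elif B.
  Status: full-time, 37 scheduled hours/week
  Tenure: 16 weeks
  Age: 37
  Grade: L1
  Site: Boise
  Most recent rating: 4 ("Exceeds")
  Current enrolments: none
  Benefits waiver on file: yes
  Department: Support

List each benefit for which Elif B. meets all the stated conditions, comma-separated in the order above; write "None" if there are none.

Phone Allowance — status full-time ✗ (requires part-time, seasonal, or temporary) → not eligible.
Relocation Assistance — age 37 ≥ 25 ✓; service 16 weeks ≥ 3 months (≈90 days) ✓; grade L1 < L4 ✗ → not eligible.
Paid Family Leave — service 16 weeks ≥ 60 days ✓; rating 4 ≥ 2 ✓; age 37 ≥ 25 ✓; not eligible for Relocation Assistance ✗ → not eligible.
Health Insurance — status full-time ✓ (not excluded); benefits waiver on file ✓; 37 hrs/wk ≥ 32 ✓; rating 4 ≥ 4 ✓; not eligible for Relocation Assistance ✗ → not eligible.
Annual Bonus Plan — status full-time ✓; benefits waiver on file ✓; grade L1 < L5 ✗ → not eligible.
Long-Term Disability — benefits waiver on file ✓; rating 4 ≥ 3 ✓; site Boise ✗ (not Lyon) → not eligible.

None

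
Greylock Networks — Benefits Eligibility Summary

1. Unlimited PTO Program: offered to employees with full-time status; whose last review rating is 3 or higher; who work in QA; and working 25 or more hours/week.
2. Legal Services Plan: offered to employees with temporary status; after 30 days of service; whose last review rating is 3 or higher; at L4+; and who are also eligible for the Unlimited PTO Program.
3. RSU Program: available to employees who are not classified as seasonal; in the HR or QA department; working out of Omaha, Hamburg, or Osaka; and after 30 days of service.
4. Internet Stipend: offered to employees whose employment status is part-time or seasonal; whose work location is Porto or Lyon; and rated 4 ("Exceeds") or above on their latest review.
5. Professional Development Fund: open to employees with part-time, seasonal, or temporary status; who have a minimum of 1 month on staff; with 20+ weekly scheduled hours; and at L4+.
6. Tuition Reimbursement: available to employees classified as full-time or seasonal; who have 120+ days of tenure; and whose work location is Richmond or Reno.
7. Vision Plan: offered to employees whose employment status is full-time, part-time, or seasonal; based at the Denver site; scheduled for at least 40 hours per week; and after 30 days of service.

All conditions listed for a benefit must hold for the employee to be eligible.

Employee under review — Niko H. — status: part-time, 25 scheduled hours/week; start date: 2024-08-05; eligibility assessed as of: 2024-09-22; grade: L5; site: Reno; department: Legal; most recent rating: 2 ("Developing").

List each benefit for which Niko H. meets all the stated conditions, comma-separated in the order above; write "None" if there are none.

Professional Development Fund

Service from 2024-08-05 to 2024-09-22: 48 days.
Unlimited PTO Program — status part-time ✗ (requires full-time) → not eligible.
Legal Services Plan — status part-time ✗ (requires temporary) → not eligible.
RSU Program — status part-time ✓ (not excluded); dept Legal ✗ → not eligible.
Internet Stipend — status part-time ✓; site Reno ✗ (not Porto or Lyon) → not eligible.
Professional Development Fund — status part-time ✓; service 48 days ≥ 1 month (≈30 days) ✓; 25 hrs/wk ≥ 20 ✓; grade L5 ≥ L4 ✓ → eligible.
Tuition Reimbursement — status part-time ✗ (requires full-time or seasonal) → not eligible.
Vision Plan — status part-time ✓; site Reno ✗ (not Denver) → not eligible.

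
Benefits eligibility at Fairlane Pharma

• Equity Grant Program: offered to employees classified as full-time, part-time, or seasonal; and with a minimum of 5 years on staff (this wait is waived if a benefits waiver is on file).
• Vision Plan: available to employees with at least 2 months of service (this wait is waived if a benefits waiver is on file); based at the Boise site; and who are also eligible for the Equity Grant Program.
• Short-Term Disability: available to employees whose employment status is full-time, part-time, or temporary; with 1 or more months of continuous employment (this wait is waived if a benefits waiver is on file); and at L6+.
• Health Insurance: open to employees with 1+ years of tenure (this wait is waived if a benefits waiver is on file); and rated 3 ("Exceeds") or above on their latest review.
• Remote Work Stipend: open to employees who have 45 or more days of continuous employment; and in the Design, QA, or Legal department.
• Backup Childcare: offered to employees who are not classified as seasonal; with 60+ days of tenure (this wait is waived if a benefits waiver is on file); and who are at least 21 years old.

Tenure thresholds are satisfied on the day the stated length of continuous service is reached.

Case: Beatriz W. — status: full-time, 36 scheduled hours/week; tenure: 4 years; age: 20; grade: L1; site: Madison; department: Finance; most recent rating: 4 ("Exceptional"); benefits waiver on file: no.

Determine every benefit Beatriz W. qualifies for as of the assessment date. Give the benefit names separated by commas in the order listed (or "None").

Health Insurance

Equity Grant Program — status full-time ✓; no waiver, service 4 years < 5 years ✗ → not eligible.
Vision Plan — no waiver, service 4 years ≥ 2 months (≈60 days) ✓; site Madison ✗ (not Boise) → not eligible.
Short-Term Disability — status full-time ✓; no waiver, service 4 years ≥ 1 month (≈30 days) ✓; grade L1 < L6 ✗ → not eligible.
Health Insurance — no waiver, service 4 years ≥ 1 year ✓; rating 4 ≥ 3 ✓ → eligible.
Remote Work Stipend — service 4 years ≥ 45 days ✓; dept Finance ✗ → not eligible.
Backup Childcare — status full-time ✓ (not excluded); no waiver, service 4 years ≥ 60 days ✓; age 20 < 21 ✗ → not eligible.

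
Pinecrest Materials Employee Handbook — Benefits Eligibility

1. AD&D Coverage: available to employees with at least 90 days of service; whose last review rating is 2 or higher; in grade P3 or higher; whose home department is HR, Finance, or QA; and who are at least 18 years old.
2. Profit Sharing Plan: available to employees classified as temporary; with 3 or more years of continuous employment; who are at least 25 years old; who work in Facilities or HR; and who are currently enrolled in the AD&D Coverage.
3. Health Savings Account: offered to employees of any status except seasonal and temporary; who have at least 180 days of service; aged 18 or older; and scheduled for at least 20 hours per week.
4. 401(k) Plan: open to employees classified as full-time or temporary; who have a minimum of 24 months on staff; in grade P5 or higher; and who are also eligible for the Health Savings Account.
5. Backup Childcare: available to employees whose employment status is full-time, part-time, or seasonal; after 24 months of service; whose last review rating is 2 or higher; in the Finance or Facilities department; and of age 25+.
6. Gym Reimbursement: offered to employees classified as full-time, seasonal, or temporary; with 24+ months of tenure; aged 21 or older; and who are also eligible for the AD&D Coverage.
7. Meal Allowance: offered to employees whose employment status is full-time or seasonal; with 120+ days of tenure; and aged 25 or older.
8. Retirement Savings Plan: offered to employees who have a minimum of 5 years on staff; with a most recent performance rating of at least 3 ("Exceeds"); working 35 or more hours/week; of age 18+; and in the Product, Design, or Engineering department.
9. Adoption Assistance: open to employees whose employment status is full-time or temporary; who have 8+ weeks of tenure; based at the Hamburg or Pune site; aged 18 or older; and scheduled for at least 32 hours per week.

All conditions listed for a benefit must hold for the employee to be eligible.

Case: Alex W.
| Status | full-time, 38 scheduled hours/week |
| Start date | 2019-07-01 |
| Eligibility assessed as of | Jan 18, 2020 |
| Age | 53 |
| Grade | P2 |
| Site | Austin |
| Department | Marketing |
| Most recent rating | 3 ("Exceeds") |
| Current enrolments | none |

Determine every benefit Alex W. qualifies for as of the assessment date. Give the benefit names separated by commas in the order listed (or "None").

Service from 2019-07-01 to Jan 18, 2020: 201 days.
AD&D Coverage — service 201 days ≥ 90 days ✓; rating 3 ≥ 2 ✓; grade P2 < P3 ✗ → not eligible.
Profit Sharing Plan — status full-time ✗ (requires temporary) → not eligible.
Health Savings Account — status full-time ✓ (not excluded); service 201 days ≥ 180 days ✓; age 53 ≥ 18 ✓; 38 hrs/wk ≥ 20 ✓ → eligible.
401(k) Plan — status full-time ✓; service 201 days < 24 months (≈720 days) ✗ → not eligible.
Backup Childcare — status full-time ✓; service 201 days < 24 months (≈720 days) ✗ → not eligible.
Gym Reimbursement — status full-time ✓; service 201 days < 24 months (≈720 days) ✗ → not eligible.
Meal Allowance — status full-time ✓; service 201 days ≥ 120 days ✓; age 53 ≥ 25 ✓ → eligible.
Retirement Savings Plan — service 201 days < 5 years (≈1825 days) ✗ → not eligible.
Adoption Assistance — status full-time ✓; service 201 days ≥ 8 weeks (≈56 days) ✓; site Austin ✗ (not Hamburg or Pune) → not eligible.

Health Savings Account, Meal Allowance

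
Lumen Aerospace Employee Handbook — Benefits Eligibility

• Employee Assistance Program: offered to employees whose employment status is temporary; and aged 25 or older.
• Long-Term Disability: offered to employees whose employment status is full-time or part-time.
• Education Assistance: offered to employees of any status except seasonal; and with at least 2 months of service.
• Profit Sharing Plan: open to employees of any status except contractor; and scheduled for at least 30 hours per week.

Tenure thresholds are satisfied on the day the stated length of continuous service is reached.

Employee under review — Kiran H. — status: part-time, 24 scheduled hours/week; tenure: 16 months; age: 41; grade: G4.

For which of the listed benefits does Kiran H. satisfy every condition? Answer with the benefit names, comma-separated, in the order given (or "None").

Employee Assistance Program — status part-time ✗ (requires temporary) → not eligible.
Long-Term Disability — status part-time ✓ → eligible.
Education Assistance — status part-time ✓ (not excluded); service 16 months ≥ 2 months ✓ → eligible.
Profit Sharing Plan — status part-time ✓ (not excluded); 24 hrs/wk < 30 ✗ → not eligible.

Long-Term Disability, Education Assistance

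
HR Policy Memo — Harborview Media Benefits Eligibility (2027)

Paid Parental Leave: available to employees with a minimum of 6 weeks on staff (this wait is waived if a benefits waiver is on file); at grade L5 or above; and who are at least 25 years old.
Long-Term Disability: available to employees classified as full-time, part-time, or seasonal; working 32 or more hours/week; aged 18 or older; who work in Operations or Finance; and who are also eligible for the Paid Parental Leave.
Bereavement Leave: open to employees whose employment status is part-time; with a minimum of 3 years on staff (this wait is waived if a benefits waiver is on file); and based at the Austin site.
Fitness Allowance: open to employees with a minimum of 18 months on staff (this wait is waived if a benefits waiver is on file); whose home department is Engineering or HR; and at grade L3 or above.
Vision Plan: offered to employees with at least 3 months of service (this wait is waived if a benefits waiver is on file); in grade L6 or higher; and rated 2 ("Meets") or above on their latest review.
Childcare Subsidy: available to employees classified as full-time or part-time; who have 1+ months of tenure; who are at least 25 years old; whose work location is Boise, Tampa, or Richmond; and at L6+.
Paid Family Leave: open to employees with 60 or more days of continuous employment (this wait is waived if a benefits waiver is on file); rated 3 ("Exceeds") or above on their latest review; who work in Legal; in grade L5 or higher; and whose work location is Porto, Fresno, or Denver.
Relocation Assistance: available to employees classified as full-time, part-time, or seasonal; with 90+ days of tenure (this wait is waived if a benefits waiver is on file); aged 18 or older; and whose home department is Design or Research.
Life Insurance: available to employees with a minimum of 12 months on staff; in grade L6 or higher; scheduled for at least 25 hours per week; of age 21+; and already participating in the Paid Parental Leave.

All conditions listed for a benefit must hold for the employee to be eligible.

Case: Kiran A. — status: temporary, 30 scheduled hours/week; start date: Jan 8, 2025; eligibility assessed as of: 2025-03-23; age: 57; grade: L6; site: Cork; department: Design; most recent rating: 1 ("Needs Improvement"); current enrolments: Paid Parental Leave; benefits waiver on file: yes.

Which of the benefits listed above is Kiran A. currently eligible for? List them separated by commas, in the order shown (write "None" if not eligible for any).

Service from Jan 8, 2025 to 2025-03-23: 74 days.
Paid Parental Leave — benefits waiver on file ✓; grade L6 ≥ L5 ✓; age 57 ≥ 25 ✓ → eligible.
Long-Term Disability — status temporary ✗ (requires full-time, part-time, or seasonal) → not eligible.
Bereavement Leave — status temporary ✗ (requires part-time) → not eligible.
Fitness Allowance — benefits waiver on file ✓; dept Design ✗ → not eligible.
Vision Plan — benefits waiver on file ✓; grade L6 ≥ L6 ✓; rating 1 < 2 ✗ → not eligible.
Childcare Subsidy — status temporary ✗ (requires full-time or part-time) → not eligible.
Paid Family Leave — benefits waiver on file ✓; rating 1 < 3 ✗ → not eligible.
Relocation Assistance — status temporary ✗ (requires full-time, part-time, or seasonal) → not eligible.
Life Insurance — service 74 days < 12 months (≈360 days) ✗ → not eligible.

Paid Parental Leave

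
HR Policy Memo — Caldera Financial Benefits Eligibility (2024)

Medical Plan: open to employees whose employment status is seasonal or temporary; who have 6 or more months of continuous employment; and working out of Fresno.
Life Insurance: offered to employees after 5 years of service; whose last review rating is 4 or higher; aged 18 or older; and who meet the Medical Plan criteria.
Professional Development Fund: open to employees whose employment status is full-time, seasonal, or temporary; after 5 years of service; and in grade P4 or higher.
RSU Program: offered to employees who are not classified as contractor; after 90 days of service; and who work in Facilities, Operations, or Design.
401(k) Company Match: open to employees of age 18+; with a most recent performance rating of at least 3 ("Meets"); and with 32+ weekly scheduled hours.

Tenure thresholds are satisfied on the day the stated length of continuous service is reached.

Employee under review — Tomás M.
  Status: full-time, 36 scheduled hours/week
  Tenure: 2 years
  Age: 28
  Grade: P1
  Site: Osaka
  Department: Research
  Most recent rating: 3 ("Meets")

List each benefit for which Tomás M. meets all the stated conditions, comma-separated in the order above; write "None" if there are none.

Medical Plan — status full-time ✗ (requires seasonal or temporary) → not eligible.
Life Insurance — service 2 years < 5 years ✗ → not eligible.
Professional Development Fund — status full-time ✓; service 2 years < 5 years ✗ → not eligible.
RSU Program — status full-time ✓ (not excluded); service 2 years ≥ 90 days ✓; dept Research ✗ → not eligible.
401(k) Company Match — age 28 ≥ 18 ✓; rating 3 ≥ 3 ✓; 36 hrs/wk ≥ 32 ✓ → eligible.

401(k) Company Match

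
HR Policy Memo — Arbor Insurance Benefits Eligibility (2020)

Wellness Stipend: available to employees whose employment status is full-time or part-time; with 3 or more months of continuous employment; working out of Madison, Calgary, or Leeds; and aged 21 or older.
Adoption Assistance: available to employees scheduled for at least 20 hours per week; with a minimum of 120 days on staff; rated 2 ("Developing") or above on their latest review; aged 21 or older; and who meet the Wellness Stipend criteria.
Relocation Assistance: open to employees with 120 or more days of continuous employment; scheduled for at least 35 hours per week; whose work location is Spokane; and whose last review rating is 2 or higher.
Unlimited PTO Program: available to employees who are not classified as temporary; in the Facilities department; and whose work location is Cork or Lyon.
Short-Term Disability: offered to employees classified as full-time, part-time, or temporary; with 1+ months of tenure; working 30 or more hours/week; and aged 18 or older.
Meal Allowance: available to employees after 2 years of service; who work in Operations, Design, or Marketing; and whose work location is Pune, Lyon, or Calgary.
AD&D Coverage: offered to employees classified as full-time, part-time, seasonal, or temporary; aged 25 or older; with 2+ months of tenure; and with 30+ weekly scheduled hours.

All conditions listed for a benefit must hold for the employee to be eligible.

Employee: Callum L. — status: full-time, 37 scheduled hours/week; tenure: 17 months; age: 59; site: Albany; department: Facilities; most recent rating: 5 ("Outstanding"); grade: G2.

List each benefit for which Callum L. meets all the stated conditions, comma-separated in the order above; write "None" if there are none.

Wellness Stipend — status full-time ✓; service 17 months ≥ 3 months ✓; site Albany ✗ (not Madison, Calgary, or Leeds) → not eligible.
Adoption Assistance — 37 hrs/wk ≥ 20 ✓; service 17 months ≥ 120 days ✓; rating 5 ≥ 2 ✓; age 59 ≥ 21 ✓; not eligible for Wellness Stipend ✗ → not eligible.
Relocation Assistance — service 17 months ≥ 120 days ✓; 37 hrs/wk ≥ 35 ✓; site Albany ✗ (not Spokane) → not eligible.
Unlimited PTO Program — status full-time ✓ (not excluded); dept Facilities ✓; site Albany ✗ (not Cork or Lyon) → not eligible.
Short-Term Disability — status full-time ✓; service 17 months ≥ 1 month ✓; 37 hrs/wk ≥ 30 ✓; age 59 ≥ 18 ✓ → eligible.
Meal Allowance — service 17 months < 2 years (≈730 days) ✗ → not eligible.
AD&D Coverage — status full-time ✓; age 59 ≥ 25 ✓; service 17 months ≥ 2 months ✓; 37 hrs/wk ≥ 30 ✓ → eligible.

Short-Term Disability, AD&D Coverage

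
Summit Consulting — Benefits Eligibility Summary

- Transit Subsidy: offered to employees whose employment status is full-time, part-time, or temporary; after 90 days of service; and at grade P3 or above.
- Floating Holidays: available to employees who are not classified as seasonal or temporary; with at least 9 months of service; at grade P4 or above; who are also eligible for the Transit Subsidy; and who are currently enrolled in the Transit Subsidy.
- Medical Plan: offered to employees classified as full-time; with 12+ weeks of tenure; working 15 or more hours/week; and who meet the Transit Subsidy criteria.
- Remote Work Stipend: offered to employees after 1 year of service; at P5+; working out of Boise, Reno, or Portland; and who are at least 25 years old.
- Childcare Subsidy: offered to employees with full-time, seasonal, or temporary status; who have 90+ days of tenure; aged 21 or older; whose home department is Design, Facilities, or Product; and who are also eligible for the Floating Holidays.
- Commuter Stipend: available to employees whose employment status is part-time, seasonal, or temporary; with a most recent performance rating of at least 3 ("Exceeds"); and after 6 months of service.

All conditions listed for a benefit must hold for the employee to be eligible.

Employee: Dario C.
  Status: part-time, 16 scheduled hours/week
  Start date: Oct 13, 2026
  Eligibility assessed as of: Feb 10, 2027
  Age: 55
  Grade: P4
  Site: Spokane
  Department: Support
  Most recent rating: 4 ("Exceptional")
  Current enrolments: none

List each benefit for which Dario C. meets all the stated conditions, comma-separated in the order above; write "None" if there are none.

Transit Subsidy

Service from Oct 13, 2026 to Feb 10, 2027: 120 days.
Transit Subsidy — status part-time ✓; service 120 days ≥ 90 days ✓; grade P4 ≥ P3 ✓ → eligible.
Floating Holidays — status part-time ✓ (not excluded); service 120 days < 9 months (≈270 days) ✗ → not eligible.
Medical Plan — status part-time ✗ (requires full-time) → not eligible.
Remote Work Stipend — service 120 days < 1 year (≈365 days) ✗ → not eligible.
Childcare Subsidy — status part-time ✗ (requires full-time, seasonal, or temporary) → not eligible.
Commuter Stipend — status part-time ✓; rating 4 ≥ 3 ✓; service 120 days < 6 months (≈180 days) ✗ → not eligible.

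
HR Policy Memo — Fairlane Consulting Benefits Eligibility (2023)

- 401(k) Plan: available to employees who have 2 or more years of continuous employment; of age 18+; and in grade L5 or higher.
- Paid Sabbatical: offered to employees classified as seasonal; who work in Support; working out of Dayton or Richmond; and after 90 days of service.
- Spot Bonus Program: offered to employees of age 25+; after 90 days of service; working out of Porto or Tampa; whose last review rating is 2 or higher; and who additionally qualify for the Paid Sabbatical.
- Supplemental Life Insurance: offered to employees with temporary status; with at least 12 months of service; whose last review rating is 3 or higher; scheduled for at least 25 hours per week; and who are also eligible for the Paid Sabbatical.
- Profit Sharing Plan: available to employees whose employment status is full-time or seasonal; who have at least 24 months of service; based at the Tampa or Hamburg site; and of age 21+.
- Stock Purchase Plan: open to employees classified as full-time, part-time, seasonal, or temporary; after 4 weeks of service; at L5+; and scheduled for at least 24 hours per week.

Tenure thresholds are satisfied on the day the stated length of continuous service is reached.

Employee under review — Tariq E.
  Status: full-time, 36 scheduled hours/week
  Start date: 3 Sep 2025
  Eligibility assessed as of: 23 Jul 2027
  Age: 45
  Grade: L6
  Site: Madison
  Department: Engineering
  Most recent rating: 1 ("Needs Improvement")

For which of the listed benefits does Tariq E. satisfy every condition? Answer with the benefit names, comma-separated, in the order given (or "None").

Stock Purchase Plan

Service from 3 Sep 2025 to 23 Jul 2027: 688 days.
401(k) Plan — service 688 days < 2 years (≈730 days) ✗ → not eligible.
Paid Sabbatical — status full-time ✗ (requires seasonal) → not eligible.
Spot Bonus Program — age 45 ≥ 25 ✓; service 688 days ≥ 90 days ✓; site Madison ✗ (not Porto or Tampa) → not eligible.
Supplemental Life Insurance — status full-time ✗ (requires temporary) → not eligible.
Profit Sharing Plan — status full-time ✓; service 688 days < 24 months (≈720 days) ✗ → not eligible.
Stock Purchase Plan — status full-time ✓; service 688 days ≥ 4 weeks (≈28 days) ✓; grade L6 ≥ L5 ✓; 36 hrs/wk ≥ 24 ✓ → eligible.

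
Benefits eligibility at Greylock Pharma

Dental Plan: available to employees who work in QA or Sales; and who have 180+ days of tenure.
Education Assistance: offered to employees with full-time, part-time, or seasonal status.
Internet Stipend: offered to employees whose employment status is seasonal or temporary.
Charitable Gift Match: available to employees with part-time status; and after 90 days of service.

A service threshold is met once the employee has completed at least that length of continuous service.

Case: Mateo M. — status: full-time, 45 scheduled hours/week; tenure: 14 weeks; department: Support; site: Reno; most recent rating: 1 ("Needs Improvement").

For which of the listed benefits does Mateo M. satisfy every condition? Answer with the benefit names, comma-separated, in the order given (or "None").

Dental Plan — dept Support ✗ → not eligible.
Education Assistance — status full-time ✓ → eligible.
Internet Stipend — status full-time ✗ (requires seasonal or temporary) → not eligible.
Charitable Gift Match — status full-time ✗ (requires part-time) → not eligible.

Education Assistance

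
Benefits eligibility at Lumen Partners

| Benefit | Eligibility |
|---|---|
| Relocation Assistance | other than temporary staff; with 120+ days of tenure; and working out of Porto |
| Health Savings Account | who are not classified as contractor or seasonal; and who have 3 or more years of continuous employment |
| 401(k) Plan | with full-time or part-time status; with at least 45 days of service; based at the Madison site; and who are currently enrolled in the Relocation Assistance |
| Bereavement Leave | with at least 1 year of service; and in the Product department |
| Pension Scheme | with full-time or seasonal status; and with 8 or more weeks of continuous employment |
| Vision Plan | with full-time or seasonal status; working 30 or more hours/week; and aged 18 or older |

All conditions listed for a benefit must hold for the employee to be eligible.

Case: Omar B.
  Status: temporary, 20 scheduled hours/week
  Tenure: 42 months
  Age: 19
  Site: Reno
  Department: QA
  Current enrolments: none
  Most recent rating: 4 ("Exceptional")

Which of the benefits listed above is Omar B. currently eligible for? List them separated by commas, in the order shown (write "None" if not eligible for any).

Health Savings Account

Relocation Assistance — status temporary ✗ (excluded) → not eligible.
Health Savings Account — status temporary ✓ (not excluded); service 42 months ≥ 3 years (≈1095 days) ✓ → eligible.
401(k) Plan — status temporary ✗ (requires full-time or part-time) → not eligible.
Bereavement Leave — service 42 months ≥ 1 year (≈365 days) ✓; dept QA ✗ → not eligible.
Pension Scheme — status temporary ✗ (requires full-time or seasonal) → not eligible.
Vision Plan — status temporary ✗ (requires full-time or seasonal) → not eligible.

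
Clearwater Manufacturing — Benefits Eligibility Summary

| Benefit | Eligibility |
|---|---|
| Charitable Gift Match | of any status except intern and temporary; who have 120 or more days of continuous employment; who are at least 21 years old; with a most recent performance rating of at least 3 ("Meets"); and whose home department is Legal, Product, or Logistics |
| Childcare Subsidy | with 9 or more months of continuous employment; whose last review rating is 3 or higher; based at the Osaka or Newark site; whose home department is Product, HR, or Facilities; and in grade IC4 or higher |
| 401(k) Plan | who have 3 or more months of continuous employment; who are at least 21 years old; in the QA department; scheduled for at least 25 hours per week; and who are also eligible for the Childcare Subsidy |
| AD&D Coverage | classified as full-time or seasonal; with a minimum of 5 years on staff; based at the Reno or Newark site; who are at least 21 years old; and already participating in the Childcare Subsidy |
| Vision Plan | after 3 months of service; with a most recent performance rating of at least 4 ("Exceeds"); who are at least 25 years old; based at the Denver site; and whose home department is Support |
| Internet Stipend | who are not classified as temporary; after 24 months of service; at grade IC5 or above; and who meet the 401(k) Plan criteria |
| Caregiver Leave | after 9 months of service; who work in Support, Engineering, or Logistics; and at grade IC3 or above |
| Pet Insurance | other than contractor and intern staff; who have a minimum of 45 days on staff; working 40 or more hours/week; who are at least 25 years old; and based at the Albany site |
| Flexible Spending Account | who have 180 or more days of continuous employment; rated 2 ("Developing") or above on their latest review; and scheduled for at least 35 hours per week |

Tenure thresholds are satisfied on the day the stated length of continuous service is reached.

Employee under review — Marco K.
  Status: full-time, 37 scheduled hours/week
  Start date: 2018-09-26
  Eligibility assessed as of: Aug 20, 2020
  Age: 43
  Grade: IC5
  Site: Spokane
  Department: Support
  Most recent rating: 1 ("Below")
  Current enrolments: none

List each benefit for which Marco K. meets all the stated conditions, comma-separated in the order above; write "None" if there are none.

Caregiver Leave

Service from 2018-09-26 to Aug 20, 2020: 694 days.
Charitable Gift Match — status full-time ✓ (not excluded); service 694 days ≥ 120 days ✓; age 43 ≥ 21 ✓; rating 1 < 3 ✗ → not eligible.
Childcare Subsidy — service 694 days ≥ 9 months (≈270 days) ✓; rating 1 < 3 ✗ → not eligible.
401(k) Plan — service 694 days ≥ 3 months (≈90 days) ✓; age 43 ≥ 21 ✓; dept Support ✗ → not eligible.
AD&D Coverage — status full-time ✓; service 694 days < 5 years (≈1825 days) ✗ → not eligible.
Vision Plan — service 694 days ≥ 3 months (≈90 days) ✓; rating 1 < 4 ✗ → not eligible.
Internet Stipend — status full-time ✓ (not excluded); service 694 days < 24 months (≈720 days) ✗ → not eligible.
Caregiver Leave — service 694 days ≥ 9 months (≈270 days) ✓; dept Support ✓; grade IC5 ≥ IC3 ✓ → eligible.
Pet Insurance — status full-time ✓ (not excluded); service 694 days ≥ 45 days ✓; 37 hrs/wk < 40 ✗ → not eligible.
Flexible Spending Account — service 694 days ≥ 180 days ✓; rating 1 < 2 ✗ → not eligible.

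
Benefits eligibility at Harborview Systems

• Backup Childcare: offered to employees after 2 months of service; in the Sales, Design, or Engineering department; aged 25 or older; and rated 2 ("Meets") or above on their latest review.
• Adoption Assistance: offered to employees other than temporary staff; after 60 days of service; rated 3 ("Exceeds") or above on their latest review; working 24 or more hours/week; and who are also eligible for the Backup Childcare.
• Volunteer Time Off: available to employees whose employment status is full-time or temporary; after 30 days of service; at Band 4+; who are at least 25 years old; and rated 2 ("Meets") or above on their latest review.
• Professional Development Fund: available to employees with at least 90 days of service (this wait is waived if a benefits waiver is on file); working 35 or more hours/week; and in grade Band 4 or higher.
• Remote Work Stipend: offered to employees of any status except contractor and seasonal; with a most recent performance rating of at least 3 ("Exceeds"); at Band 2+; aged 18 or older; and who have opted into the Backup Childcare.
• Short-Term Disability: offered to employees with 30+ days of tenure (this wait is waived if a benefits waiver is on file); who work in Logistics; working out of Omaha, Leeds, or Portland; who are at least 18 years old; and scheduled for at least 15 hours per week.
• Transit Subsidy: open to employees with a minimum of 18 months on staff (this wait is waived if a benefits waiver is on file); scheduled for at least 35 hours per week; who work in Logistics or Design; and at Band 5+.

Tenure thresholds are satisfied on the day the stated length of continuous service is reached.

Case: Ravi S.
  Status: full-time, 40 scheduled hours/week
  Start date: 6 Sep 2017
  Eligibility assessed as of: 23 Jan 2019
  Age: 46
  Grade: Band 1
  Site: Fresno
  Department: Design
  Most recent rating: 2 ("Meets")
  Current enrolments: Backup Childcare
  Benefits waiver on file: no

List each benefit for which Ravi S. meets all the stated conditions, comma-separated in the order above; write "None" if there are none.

Service from 6 Sep 2017 to 23 Jan 2019: 504 days.
Backup Childcare — service 504 days ≥ 2 months (≈60 days) ✓; dept Design ✓; age 46 ≥ 25 ✓; rating 2 ≥ 2 ✓ → eligible.
Adoption Assistance — status full-time ✓ (not excluded); service 504 days ≥ 60 days ✓; rating 2 < 3 ✗ → not eligible.
Volunteer Time Off — status full-time ✓; service 504 days ≥ 30 days ✓; grade Band 1 < Band 4 ✗ → not eligible.
Professional Development Fund — no waiver, service 504 days ≥ 90 days ✓; 40 hrs/wk ≥ 35 ✓; grade Band 1 < Band 4 ✗ → not eligible.
Remote Work Stipend — status full-time ✓ (not excluded); rating 2 < 3 ✗ → not eligible.
Short-Term Disability — no waiver, service 504 days ≥ 30 days ✓; dept Design ✗ → not eligible.
Transit Subsidy — no waiver, service 504 days < 18 months (≈540 days) ✗ → not eligible.

Backup Childcare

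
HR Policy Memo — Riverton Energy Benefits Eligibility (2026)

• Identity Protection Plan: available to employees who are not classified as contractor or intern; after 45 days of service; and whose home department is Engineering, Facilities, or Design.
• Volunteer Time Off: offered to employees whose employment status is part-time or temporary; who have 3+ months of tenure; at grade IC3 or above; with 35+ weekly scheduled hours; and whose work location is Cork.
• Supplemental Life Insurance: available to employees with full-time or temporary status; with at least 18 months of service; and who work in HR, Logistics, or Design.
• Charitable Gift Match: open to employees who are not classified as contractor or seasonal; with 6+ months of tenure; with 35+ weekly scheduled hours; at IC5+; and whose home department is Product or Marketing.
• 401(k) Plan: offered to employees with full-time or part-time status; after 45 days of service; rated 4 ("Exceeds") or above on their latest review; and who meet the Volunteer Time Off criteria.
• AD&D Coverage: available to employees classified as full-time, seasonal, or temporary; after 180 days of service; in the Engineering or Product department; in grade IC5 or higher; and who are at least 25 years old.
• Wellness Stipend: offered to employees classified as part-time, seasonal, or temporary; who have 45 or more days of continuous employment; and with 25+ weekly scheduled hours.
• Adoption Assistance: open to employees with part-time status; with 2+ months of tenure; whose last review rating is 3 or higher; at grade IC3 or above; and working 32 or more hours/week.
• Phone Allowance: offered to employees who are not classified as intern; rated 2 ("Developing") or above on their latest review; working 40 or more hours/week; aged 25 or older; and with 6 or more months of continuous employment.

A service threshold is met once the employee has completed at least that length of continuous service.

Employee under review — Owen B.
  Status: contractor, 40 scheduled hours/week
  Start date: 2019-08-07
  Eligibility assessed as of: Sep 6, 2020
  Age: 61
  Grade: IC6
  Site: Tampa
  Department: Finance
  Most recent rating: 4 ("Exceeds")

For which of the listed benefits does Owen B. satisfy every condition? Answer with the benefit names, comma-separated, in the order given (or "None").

Service from 2019-08-07 to Sep 6, 2020: 396 days.
Identity Protection Plan — status contractor ✗ (excluded) → not eligible.
Volunteer Time Off — status contractor ✗ (requires part-time or temporary) → not eligible.
Supplemental Life Insurance — status contractor ✗ (requires full-time or temporary) → not eligible.
Charitable Gift Match — status contractor ✗ (excluded) → not eligible.
401(k) Plan — status contractor ✗ (requires full-time or part-time) → not eligible.
AD&D Coverage — status contractor ✗ (requires full-time, seasonal, or temporary) → not eligible.
Wellness Stipend — status contractor ✗ (requires part-time, seasonal, or temporary) → not eligible.
Adoption Assistance — status contractor ✗ (requires part-time) → not eligible.
Phone Allowance — status contractor ✓ (not excluded); rating 4 ≥ 2 ✓; 40 hrs/wk ≥ 40 ✓; age 61 ≥ 25 ✓; service 396 days ≥ 6 months (≈180 days) ✓ → eligible.

Phone Allowance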